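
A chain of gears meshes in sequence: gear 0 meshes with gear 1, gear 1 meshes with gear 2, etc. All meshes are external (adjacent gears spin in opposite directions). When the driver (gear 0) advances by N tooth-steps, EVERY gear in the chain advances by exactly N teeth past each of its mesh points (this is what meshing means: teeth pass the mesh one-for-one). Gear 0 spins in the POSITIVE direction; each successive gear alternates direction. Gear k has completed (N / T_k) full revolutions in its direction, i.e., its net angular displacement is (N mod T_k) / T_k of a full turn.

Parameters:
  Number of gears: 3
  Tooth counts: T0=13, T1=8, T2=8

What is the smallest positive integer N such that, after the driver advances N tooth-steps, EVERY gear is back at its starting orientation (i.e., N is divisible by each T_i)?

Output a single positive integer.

Answer: 104

Derivation:
Gear k returns to start when N is a multiple of T_k.
All gears at start simultaneously when N is a common multiple of [13, 8, 8]; the smallest such N is lcm(13, 8, 8).
Start: lcm = T0 = 13
Fold in T1=8: gcd(13, 8) = 1; lcm(13, 8) = 13 * 8 / 1 = 104 / 1 = 104
Fold in T2=8: gcd(104, 8) = 8; lcm(104, 8) = 104 * 8 / 8 = 832 / 8 = 104
Full cycle length = 104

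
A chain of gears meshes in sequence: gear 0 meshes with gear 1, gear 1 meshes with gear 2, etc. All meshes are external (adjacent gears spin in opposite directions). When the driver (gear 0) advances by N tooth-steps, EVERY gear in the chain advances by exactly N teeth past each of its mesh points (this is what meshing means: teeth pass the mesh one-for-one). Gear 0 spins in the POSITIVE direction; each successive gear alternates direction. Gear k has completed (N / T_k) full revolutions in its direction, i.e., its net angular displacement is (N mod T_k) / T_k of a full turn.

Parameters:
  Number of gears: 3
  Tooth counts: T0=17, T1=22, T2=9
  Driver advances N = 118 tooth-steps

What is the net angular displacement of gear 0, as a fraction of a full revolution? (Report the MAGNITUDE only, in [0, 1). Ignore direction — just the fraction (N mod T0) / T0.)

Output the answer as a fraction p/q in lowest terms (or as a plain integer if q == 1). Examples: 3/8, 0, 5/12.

Chain of 3 gears, tooth counts: [17, 22, 9]
  gear 0: T0=17, direction=positive, advance = 118 mod 17 = 16 teeth = 16/17 turn
  gear 1: T1=22, direction=negative, advance = 118 mod 22 = 8 teeth = 8/22 turn
  gear 2: T2=9, direction=positive, advance = 118 mod 9 = 1 teeth = 1/9 turn
Gear 0: 118 mod 17 = 16
Fraction = 16 / 17 = 16/17 (gcd(16,17)=1) = 16/17

Answer: 16/17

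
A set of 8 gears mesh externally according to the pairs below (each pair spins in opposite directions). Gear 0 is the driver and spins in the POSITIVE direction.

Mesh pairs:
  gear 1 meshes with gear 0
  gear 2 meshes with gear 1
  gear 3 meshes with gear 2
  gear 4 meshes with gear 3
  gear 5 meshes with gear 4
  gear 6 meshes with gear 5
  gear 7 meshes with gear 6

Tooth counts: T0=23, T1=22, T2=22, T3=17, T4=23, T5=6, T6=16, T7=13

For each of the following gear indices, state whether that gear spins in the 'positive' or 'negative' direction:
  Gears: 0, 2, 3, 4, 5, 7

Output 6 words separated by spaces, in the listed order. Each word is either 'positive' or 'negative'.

Answer: positive positive negative positive negative negative

Derivation:
Gear 0 (driver): positive (depth 0)
  gear 1: meshes with gear 0 -> depth 1 -> negative (opposite of gear 0)
  gear 2: meshes with gear 1 -> depth 2 -> positive (opposite of gear 1)
  gear 3: meshes with gear 2 -> depth 3 -> negative (opposite of gear 2)
  gear 4: meshes with gear 3 -> depth 4 -> positive (opposite of gear 3)
  gear 5: meshes with gear 4 -> depth 5 -> negative (opposite of gear 4)
  gear 6: meshes with gear 5 -> depth 6 -> positive (opposite of gear 5)
  gear 7: meshes with gear 6 -> depth 7 -> negative (opposite of gear 6)
Queried indices 0, 2, 3, 4, 5, 7 -> positive, positive, negative, positive, negative, negative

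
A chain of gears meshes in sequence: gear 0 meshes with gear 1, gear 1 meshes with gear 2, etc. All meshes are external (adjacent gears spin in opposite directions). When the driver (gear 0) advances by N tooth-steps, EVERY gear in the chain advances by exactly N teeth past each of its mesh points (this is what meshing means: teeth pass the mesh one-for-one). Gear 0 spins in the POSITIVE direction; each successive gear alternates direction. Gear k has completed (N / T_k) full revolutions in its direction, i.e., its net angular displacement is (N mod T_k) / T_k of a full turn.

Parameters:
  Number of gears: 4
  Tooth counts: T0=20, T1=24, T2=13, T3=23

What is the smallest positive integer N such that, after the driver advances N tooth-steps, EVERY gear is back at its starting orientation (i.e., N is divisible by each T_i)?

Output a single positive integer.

Answer: 35880

Derivation:
Gear k returns to start when N is a multiple of T_k.
All gears at start simultaneously when N is a common multiple of [20, 24, 13, 23]; the smallest such N is lcm(20, 24, 13, 23).
Start: lcm = T0 = 20
Fold in T1=24: gcd(20, 24) = 4; lcm(20, 24) = 20 * 24 / 4 = 480 / 4 = 120
Fold in T2=13: gcd(120, 13) = 1; lcm(120, 13) = 120 * 13 / 1 = 1560 / 1 = 1560
Fold in T3=23: gcd(1560, 23) = 1; lcm(1560, 23) = 1560 * 23 / 1 = 35880 / 1 = 35880
Full cycle length = 35880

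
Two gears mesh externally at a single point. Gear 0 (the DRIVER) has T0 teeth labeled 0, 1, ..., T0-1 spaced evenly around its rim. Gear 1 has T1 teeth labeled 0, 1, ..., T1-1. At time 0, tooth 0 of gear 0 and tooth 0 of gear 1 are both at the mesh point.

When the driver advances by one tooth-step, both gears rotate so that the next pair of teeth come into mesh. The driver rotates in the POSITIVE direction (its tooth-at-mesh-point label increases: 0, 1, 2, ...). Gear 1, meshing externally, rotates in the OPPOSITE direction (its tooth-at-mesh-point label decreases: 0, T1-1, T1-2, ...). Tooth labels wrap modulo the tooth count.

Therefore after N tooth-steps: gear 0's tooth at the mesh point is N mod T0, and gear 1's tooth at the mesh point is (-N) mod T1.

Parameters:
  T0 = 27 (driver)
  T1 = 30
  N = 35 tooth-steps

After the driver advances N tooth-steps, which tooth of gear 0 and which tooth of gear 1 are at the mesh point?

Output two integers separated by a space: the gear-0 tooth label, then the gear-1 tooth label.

Answer: 8 25

Derivation:
Gear 0 (driver, T0=27): tooth at mesh = N mod T0
  35 = 1 * 27 + 8, so 35 mod 27 = 8
  gear 0 tooth = 8
Gear 1 (driven, T1=30): tooth at mesh = (-N) mod T1
  35 = 1 * 30 + 5, so 35 mod 30 = 5
  (-35) mod 30 = (-5) mod 30 = 30 - 5 = 25
Mesh after 35 steps: gear-0 tooth 8 meets gear-1 tooth 25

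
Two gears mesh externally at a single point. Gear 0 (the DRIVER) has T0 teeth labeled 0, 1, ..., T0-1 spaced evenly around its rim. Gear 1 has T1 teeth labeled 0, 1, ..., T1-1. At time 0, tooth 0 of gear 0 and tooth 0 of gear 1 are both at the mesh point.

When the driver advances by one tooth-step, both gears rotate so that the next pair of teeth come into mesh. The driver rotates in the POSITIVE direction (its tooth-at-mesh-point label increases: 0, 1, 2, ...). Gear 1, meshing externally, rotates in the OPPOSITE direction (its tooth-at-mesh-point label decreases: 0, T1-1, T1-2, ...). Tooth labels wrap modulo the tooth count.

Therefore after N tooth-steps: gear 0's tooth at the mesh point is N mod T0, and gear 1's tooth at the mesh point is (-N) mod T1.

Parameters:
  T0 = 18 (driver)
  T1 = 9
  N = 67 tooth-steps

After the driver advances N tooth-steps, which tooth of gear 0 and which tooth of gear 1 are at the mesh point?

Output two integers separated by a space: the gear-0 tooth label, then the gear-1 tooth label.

Gear 0 (driver, T0=18): tooth at mesh = N mod T0
  67 = 3 * 18 + 13, so 67 mod 18 = 13
  gear 0 tooth = 13
Gear 1 (driven, T1=9): tooth at mesh = (-N) mod T1
  67 = 7 * 9 + 4, so 67 mod 9 = 4
  (-67) mod 9 = (-4) mod 9 = 9 - 4 = 5
Mesh after 67 steps: gear-0 tooth 13 meets gear-1 tooth 5

Answer: 13 5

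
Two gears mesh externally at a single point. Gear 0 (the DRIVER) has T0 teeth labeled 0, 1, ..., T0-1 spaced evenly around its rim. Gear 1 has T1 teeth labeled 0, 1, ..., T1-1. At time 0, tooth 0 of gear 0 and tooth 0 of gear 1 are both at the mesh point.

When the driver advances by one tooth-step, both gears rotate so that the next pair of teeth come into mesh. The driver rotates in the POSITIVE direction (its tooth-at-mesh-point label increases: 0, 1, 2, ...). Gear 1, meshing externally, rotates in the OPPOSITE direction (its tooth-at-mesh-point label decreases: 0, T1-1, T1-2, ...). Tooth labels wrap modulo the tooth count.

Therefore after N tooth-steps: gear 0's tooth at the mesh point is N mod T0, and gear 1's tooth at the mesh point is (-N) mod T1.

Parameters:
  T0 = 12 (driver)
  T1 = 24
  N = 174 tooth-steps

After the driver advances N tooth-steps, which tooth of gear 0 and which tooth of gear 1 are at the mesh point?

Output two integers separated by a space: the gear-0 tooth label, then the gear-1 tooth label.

Answer: 6 18

Derivation:
Gear 0 (driver, T0=12): tooth at mesh = N mod T0
  174 = 14 * 12 + 6, so 174 mod 12 = 6
  gear 0 tooth = 6
Gear 1 (driven, T1=24): tooth at mesh = (-N) mod T1
  174 = 7 * 24 + 6, so 174 mod 24 = 6
  (-174) mod 24 = (-6) mod 24 = 24 - 6 = 18
Mesh after 174 steps: gear-0 tooth 6 meets gear-1 tooth 18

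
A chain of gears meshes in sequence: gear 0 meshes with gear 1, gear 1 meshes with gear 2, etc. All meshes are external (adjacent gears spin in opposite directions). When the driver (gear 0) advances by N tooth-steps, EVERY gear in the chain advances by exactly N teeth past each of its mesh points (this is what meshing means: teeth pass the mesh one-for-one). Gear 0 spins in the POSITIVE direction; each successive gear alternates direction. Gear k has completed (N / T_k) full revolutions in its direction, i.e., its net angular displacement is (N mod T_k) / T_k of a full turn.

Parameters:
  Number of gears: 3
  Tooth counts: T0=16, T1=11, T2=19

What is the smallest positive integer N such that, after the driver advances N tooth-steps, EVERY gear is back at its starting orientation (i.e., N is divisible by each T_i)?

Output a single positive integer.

Gear k returns to start when N is a multiple of T_k.
All gears at start simultaneously when N is a common multiple of [16, 11, 19]; the smallest such N is lcm(16, 11, 19).
Start: lcm = T0 = 16
Fold in T1=11: gcd(16, 11) = 1; lcm(16, 11) = 16 * 11 / 1 = 176 / 1 = 176
Fold in T2=19: gcd(176, 19) = 1; lcm(176, 19) = 176 * 19 / 1 = 3344 / 1 = 3344
Full cycle length = 3344

Answer: 3344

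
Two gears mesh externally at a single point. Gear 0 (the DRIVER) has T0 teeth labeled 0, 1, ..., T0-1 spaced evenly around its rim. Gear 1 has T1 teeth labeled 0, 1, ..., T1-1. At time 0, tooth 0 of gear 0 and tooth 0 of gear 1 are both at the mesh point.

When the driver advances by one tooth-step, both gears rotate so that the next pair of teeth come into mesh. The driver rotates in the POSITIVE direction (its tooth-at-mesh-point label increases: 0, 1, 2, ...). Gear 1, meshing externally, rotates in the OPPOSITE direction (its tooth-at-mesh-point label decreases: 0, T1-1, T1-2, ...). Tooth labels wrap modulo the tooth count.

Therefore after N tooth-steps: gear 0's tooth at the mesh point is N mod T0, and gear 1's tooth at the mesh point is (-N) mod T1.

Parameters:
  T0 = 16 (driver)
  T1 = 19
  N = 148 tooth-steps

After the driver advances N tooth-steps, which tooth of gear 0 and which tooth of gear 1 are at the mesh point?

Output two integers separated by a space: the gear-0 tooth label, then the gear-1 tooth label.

Answer: 4 4

Derivation:
Gear 0 (driver, T0=16): tooth at mesh = N mod T0
  148 = 9 * 16 + 4, so 148 mod 16 = 4
  gear 0 tooth = 4
Gear 1 (driven, T1=19): tooth at mesh = (-N) mod T1
  148 = 7 * 19 + 15, so 148 mod 19 = 15
  (-148) mod 19 = (-15) mod 19 = 19 - 15 = 4
Mesh after 148 steps: gear-0 tooth 4 meets gear-1 tooth 4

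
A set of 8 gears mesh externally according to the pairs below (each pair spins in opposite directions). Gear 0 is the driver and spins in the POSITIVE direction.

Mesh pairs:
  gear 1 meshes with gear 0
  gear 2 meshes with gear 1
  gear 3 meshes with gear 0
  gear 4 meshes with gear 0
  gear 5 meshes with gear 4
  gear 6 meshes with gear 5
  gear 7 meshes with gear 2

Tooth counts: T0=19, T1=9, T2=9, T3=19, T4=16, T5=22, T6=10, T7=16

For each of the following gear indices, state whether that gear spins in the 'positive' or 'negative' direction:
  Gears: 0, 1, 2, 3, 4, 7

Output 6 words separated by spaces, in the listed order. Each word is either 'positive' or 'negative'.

Gear 0 (driver): positive (depth 0)
  gear 1: meshes with gear 0 -> depth 1 -> negative (opposite of gear 0)
  gear 2: meshes with gear 1 -> depth 2 -> positive (opposite of gear 1)
  gear 3: meshes with gear 0 -> depth 1 -> negative (opposite of gear 0)
  gear 4: meshes with gear 0 -> depth 1 -> negative (opposite of gear 0)
  gear 5: meshes with gear 4 -> depth 2 -> positive (opposite of gear 4)
  gear 6: meshes with gear 5 -> depth 3 -> negative (opposite of gear 5)
  gear 7: meshes with gear 2 -> depth 3 -> negative (opposite of gear 2)
Queried indices 0, 1, 2, 3, 4, 7 -> positive, negative, positive, negative, negative, negative

Answer: positive negative positive negative negative negative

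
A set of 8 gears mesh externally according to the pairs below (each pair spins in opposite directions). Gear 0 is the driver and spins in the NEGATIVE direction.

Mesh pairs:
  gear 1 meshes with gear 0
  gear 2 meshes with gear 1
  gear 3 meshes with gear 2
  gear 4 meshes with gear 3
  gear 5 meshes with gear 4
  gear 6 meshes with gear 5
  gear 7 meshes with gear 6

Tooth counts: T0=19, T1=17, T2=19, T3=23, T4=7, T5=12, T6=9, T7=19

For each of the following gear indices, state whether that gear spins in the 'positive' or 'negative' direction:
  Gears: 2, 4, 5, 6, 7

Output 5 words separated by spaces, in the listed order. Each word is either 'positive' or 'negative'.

Answer: negative negative positive negative positive

Derivation:
Gear 0 (driver): negative (depth 0)
  gear 1: meshes with gear 0 -> depth 1 -> positive (opposite of gear 0)
  gear 2: meshes with gear 1 -> depth 2 -> negative (opposite of gear 1)
  gear 3: meshes with gear 2 -> depth 3 -> positive (opposite of gear 2)
  gear 4: meshes with gear 3 -> depth 4 -> negative (opposite of gear 3)
  gear 5: meshes with gear 4 -> depth 5 -> positive (opposite of gear 4)
  gear 6: meshes with gear 5 -> depth 6 -> negative (opposite of gear 5)
  gear 7: meshes with gear 6 -> depth 7 -> positive (opposite of gear 6)
Queried indices 2, 4, 5, 6, 7 -> negative, negative, positive, negative, positive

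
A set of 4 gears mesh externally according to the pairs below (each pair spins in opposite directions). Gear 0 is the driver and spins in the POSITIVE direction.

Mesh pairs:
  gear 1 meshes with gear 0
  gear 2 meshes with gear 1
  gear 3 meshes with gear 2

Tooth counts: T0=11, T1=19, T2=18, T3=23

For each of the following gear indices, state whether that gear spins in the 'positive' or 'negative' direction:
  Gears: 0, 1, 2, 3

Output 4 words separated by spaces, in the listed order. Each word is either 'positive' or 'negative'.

Answer: positive negative positive negative

Derivation:
Gear 0 (driver): positive (depth 0)
  gear 1: meshes with gear 0 -> depth 1 -> negative (opposite of gear 0)
  gear 2: meshes with gear 1 -> depth 2 -> positive (opposite of gear 1)
  gear 3: meshes with gear 2 -> depth 3 -> negative (opposite of gear 2)
Queried indices 0, 1, 2, 3 -> positive, negative, positive, negative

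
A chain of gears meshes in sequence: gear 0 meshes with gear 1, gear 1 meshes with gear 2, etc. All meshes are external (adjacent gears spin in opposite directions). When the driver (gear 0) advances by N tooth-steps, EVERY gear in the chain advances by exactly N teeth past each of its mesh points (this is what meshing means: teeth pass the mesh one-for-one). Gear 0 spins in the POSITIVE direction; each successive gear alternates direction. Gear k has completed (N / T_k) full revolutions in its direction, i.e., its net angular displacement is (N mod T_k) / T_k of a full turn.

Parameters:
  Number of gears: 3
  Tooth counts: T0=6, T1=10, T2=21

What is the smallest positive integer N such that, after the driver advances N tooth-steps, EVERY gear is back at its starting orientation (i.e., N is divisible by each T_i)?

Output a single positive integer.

Gear k returns to start when N is a multiple of T_k.
All gears at start simultaneously when N is a common multiple of [6, 10, 21]; the smallest such N is lcm(6, 10, 21).
Start: lcm = T0 = 6
Fold in T1=10: gcd(6, 10) = 2; lcm(6, 10) = 6 * 10 / 2 = 60 / 2 = 30
Fold in T2=21: gcd(30, 21) = 3; lcm(30, 21) = 30 * 21 / 3 = 630 / 3 = 210
Full cycle length = 210

Answer: 210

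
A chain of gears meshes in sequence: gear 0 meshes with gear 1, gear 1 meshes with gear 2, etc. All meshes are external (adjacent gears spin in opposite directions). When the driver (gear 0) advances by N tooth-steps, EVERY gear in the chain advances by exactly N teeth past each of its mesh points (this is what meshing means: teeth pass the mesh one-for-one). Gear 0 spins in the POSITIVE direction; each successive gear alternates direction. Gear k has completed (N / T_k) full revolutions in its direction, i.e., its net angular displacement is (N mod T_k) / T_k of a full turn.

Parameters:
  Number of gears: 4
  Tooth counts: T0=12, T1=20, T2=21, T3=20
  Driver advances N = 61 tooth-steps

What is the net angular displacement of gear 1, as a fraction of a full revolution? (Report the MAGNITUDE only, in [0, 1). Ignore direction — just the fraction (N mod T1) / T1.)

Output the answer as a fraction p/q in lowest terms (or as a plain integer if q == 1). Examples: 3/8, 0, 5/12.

Chain of 4 gears, tooth counts: [12, 20, 21, 20]
  gear 0: T0=12, direction=positive, advance = 61 mod 12 = 1 teeth = 1/12 turn
  gear 1: T1=20, direction=negative, advance = 61 mod 20 = 1 teeth = 1/20 turn
  gear 2: T2=21, direction=positive, advance = 61 mod 21 = 19 teeth = 19/21 turn
  gear 3: T3=20, direction=negative, advance = 61 mod 20 = 1 teeth = 1/20 turn
Gear 1: 61 mod 20 = 1
Fraction = 1 / 20 = 1/20 (gcd(1,20)=1) = 1/20

Answer: 1/20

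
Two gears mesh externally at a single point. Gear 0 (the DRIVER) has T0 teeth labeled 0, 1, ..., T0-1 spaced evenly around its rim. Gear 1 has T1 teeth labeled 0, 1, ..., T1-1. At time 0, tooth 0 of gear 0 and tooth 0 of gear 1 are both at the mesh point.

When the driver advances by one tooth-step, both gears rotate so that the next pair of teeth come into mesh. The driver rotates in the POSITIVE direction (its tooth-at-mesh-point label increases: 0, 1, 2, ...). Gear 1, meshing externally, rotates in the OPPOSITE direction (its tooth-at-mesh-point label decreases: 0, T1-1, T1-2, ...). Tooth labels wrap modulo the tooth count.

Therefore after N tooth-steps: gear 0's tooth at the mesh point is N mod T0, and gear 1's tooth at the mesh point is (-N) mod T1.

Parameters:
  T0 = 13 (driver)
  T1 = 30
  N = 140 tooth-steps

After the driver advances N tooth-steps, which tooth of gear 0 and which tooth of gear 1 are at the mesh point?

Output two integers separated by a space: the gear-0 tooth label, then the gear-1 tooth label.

Answer: 10 10

Derivation:
Gear 0 (driver, T0=13): tooth at mesh = N mod T0
  140 = 10 * 13 + 10, so 140 mod 13 = 10
  gear 0 tooth = 10
Gear 1 (driven, T1=30): tooth at mesh = (-N) mod T1
  140 = 4 * 30 + 20, so 140 mod 30 = 20
  (-140) mod 30 = (-20) mod 30 = 30 - 20 = 10
Mesh after 140 steps: gear-0 tooth 10 meets gear-1 tooth 10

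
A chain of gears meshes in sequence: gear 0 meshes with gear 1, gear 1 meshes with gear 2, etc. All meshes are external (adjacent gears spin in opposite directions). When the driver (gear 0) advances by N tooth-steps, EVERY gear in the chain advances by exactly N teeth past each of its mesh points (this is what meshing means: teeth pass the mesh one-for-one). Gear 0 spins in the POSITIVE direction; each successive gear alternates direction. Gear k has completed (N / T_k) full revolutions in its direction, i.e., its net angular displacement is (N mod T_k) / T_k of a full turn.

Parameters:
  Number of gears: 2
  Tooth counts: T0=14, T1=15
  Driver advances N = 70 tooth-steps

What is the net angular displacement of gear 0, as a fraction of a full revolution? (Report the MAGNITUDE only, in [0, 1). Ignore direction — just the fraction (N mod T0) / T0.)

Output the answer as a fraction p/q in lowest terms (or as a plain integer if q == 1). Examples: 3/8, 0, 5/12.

Answer: 0

Derivation:
Chain of 2 gears, tooth counts: [14, 15]
  gear 0: T0=14, direction=positive, advance = 70 mod 14 = 0 teeth = 0/14 turn
  gear 1: T1=15, direction=negative, advance = 70 mod 15 = 10 teeth = 10/15 turn
Gear 0: 70 mod 14 = 0
Fraction = 0 / 14 = 0/1 (gcd(0,14)=14) = 0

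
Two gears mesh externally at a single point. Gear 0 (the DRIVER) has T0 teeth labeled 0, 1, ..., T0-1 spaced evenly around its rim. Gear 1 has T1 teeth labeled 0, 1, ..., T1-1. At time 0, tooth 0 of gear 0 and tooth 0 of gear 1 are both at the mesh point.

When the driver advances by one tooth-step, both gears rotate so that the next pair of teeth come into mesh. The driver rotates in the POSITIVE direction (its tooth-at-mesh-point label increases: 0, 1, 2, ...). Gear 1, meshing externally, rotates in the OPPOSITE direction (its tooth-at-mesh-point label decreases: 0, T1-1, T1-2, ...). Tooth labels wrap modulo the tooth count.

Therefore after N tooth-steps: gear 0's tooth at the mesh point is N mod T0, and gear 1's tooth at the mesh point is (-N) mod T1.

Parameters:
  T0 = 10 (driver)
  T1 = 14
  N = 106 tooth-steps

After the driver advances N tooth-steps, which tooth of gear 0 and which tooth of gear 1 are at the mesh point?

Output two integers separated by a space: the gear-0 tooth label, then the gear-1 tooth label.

Gear 0 (driver, T0=10): tooth at mesh = N mod T0
  106 = 10 * 10 + 6, so 106 mod 10 = 6
  gear 0 tooth = 6
Gear 1 (driven, T1=14): tooth at mesh = (-N) mod T1
  106 = 7 * 14 + 8, so 106 mod 14 = 8
  (-106) mod 14 = (-8) mod 14 = 14 - 8 = 6
Mesh after 106 steps: gear-0 tooth 6 meets gear-1 tooth 6

Answer: 6 6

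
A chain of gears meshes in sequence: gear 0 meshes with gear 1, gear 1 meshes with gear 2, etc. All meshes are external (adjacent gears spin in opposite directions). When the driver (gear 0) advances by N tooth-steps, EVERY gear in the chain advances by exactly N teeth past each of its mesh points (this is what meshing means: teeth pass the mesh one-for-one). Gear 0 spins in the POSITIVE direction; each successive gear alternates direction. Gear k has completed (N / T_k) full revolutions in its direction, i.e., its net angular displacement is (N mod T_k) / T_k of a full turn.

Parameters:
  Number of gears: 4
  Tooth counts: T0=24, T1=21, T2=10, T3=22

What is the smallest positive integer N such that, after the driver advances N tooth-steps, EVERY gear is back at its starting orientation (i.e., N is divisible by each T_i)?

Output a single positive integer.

Gear k returns to start when N is a multiple of T_k.
All gears at start simultaneously when N is a common multiple of [24, 21, 10, 22]; the smallest such N is lcm(24, 21, 10, 22).
Start: lcm = T0 = 24
Fold in T1=21: gcd(24, 21) = 3; lcm(24, 21) = 24 * 21 / 3 = 504 / 3 = 168
Fold in T2=10: gcd(168, 10) = 2; lcm(168, 10) = 168 * 10 / 2 = 1680 / 2 = 840
Fold in T3=22: gcd(840, 22) = 2; lcm(840, 22) = 840 * 22 / 2 = 18480 / 2 = 9240
Full cycle length = 9240

Answer: 9240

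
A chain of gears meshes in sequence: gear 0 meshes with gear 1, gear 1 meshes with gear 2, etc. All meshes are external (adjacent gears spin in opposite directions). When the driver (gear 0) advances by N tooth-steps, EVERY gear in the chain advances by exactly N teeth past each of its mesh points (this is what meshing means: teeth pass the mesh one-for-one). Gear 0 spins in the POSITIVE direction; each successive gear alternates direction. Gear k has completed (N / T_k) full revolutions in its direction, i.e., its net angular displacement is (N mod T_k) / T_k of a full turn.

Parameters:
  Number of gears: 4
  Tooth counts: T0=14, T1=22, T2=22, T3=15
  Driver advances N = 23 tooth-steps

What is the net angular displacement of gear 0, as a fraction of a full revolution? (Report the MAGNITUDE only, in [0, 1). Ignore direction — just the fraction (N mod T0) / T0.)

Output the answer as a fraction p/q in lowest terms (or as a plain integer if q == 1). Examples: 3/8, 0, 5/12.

Chain of 4 gears, tooth counts: [14, 22, 22, 15]
  gear 0: T0=14, direction=positive, advance = 23 mod 14 = 9 teeth = 9/14 turn
  gear 1: T1=22, direction=negative, advance = 23 mod 22 = 1 teeth = 1/22 turn
  gear 2: T2=22, direction=positive, advance = 23 mod 22 = 1 teeth = 1/22 turn
  gear 3: T3=15, direction=negative, advance = 23 mod 15 = 8 teeth = 8/15 turn
Gear 0: 23 mod 14 = 9
Fraction = 9 / 14 = 9/14 (gcd(9,14)=1) = 9/14

Answer: 9/14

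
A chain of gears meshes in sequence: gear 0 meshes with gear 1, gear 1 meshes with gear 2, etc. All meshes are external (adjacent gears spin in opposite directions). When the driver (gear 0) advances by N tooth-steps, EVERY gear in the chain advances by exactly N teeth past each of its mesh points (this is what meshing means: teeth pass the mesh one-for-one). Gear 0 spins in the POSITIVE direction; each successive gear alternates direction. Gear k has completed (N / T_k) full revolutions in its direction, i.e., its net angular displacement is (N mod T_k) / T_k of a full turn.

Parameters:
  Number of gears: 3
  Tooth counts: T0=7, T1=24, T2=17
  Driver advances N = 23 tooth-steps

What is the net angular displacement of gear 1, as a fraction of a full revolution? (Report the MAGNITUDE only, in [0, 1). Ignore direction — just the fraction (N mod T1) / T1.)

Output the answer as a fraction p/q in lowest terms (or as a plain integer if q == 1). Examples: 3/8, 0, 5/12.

Chain of 3 gears, tooth counts: [7, 24, 17]
  gear 0: T0=7, direction=positive, advance = 23 mod 7 = 2 teeth = 2/7 turn
  gear 1: T1=24, direction=negative, advance = 23 mod 24 = 23 teeth = 23/24 turn
  gear 2: T2=17, direction=positive, advance = 23 mod 17 = 6 teeth = 6/17 turn
Gear 1: 23 mod 24 = 23
Fraction = 23 / 24 = 23/24 (gcd(23,24)=1) = 23/24

Answer: 23/24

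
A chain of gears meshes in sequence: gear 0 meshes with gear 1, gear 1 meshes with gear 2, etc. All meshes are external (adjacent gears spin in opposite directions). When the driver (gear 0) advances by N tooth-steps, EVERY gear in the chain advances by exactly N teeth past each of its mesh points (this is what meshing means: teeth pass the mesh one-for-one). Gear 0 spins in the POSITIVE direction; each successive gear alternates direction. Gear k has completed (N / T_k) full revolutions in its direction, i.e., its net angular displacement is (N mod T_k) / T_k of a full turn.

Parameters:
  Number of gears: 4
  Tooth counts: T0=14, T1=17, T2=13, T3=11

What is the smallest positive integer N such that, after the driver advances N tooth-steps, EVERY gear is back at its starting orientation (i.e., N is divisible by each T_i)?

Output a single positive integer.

Answer: 34034

Derivation:
Gear k returns to start when N is a multiple of T_k.
All gears at start simultaneously when N is a common multiple of [14, 17, 13, 11]; the smallest such N is lcm(14, 17, 13, 11).
Start: lcm = T0 = 14
Fold in T1=17: gcd(14, 17) = 1; lcm(14, 17) = 14 * 17 / 1 = 238 / 1 = 238
Fold in T2=13: gcd(238, 13) = 1; lcm(238, 13) = 238 * 13 / 1 = 3094 / 1 = 3094
Fold in T3=11: gcd(3094, 11) = 1; lcm(3094, 11) = 3094 * 11 / 1 = 34034 / 1 = 34034
Full cycle length = 34034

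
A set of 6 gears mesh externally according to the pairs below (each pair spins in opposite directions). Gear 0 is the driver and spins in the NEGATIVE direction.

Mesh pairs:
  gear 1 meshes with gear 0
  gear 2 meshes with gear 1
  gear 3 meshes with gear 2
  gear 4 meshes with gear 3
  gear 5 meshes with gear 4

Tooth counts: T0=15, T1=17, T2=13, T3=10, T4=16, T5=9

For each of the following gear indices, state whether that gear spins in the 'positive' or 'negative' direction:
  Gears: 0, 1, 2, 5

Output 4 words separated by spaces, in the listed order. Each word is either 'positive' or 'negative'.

Gear 0 (driver): negative (depth 0)
  gear 1: meshes with gear 0 -> depth 1 -> positive (opposite of gear 0)
  gear 2: meshes with gear 1 -> depth 2 -> negative (opposite of gear 1)
  gear 3: meshes with gear 2 -> depth 3 -> positive (opposite of gear 2)
  gear 4: meshes with gear 3 -> depth 4 -> negative (opposite of gear 3)
  gear 5: meshes with gear 4 -> depth 5 -> positive (opposite of gear 4)
Queried indices 0, 1, 2, 5 -> negative, positive, negative, positive

Answer: negative positive negative positive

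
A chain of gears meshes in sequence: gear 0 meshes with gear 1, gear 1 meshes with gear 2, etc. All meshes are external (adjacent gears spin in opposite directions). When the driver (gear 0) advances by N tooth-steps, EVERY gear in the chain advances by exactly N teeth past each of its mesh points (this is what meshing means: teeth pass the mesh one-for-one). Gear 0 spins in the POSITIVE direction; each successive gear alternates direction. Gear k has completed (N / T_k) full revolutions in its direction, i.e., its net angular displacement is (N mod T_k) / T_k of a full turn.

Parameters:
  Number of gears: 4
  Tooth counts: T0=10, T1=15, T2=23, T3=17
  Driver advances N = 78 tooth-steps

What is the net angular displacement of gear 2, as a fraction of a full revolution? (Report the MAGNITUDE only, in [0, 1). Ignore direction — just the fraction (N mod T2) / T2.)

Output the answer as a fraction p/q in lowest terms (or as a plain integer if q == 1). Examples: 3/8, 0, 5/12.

Chain of 4 gears, tooth counts: [10, 15, 23, 17]
  gear 0: T0=10, direction=positive, advance = 78 mod 10 = 8 teeth = 8/10 turn
  gear 1: T1=15, direction=negative, advance = 78 mod 15 = 3 teeth = 3/15 turn
  gear 2: T2=23, direction=positive, advance = 78 mod 23 = 9 teeth = 9/23 turn
  gear 3: T3=17, direction=negative, advance = 78 mod 17 = 10 teeth = 10/17 turn
Gear 2: 78 mod 23 = 9
Fraction = 9 / 23 = 9/23 (gcd(9,23)=1) = 9/23

Answer: 9/23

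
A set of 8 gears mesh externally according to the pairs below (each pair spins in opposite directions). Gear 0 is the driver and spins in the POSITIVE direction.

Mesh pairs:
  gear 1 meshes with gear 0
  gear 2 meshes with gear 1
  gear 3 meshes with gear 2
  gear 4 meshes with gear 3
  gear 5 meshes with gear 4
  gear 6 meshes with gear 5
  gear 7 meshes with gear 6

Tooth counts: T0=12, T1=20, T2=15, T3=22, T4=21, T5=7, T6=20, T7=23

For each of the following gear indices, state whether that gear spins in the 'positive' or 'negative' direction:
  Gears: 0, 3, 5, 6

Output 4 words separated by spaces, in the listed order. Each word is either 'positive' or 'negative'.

Gear 0 (driver): positive (depth 0)
  gear 1: meshes with gear 0 -> depth 1 -> negative (opposite of gear 0)
  gear 2: meshes with gear 1 -> depth 2 -> positive (opposite of gear 1)
  gear 3: meshes with gear 2 -> depth 3 -> negative (opposite of gear 2)
  gear 4: meshes with gear 3 -> depth 4 -> positive (opposite of gear 3)
  gear 5: meshes with gear 4 -> depth 5 -> negative (opposite of gear 4)
  gear 6: meshes with gear 5 -> depth 6 -> positive (opposite of gear 5)
  gear 7: meshes with gear 6 -> depth 7 -> negative (opposite of gear 6)
Queried indices 0, 3, 5, 6 -> positive, negative, negative, positive

Answer: positive negative negative positive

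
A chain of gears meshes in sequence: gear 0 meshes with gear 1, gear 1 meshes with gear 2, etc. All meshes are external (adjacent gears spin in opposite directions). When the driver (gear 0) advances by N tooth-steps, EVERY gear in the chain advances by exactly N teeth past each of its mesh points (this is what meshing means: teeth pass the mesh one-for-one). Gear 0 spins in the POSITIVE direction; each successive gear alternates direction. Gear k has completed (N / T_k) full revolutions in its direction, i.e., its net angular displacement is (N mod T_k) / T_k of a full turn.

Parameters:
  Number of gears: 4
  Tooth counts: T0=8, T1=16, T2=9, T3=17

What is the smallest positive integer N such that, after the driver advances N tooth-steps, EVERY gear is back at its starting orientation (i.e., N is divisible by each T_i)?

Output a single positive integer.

Gear k returns to start when N is a multiple of T_k.
All gears at start simultaneously when N is a common multiple of [8, 16, 9, 17]; the smallest such N is lcm(8, 16, 9, 17).
Start: lcm = T0 = 8
Fold in T1=16: gcd(8, 16) = 8; lcm(8, 16) = 8 * 16 / 8 = 128 / 8 = 16
Fold in T2=9: gcd(16, 9) = 1; lcm(16, 9) = 16 * 9 / 1 = 144 / 1 = 144
Fold in T3=17: gcd(144, 17) = 1; lcm(144, 17) = 144 * 17 / 1 = 2448 / 1 = 2448
Full cycle length = 2448

Answer: 2448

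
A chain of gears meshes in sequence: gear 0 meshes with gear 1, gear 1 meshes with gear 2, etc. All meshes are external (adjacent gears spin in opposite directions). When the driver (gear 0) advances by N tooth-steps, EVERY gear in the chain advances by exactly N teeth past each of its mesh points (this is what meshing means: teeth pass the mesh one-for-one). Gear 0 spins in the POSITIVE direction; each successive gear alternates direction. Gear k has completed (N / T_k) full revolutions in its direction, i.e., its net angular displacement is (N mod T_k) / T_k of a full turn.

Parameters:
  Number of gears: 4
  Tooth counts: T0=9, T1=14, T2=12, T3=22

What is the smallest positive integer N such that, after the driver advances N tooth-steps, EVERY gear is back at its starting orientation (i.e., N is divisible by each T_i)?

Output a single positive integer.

Gear k returns to start when N is a multiple of T_k.
All gears at start simultaneously when N is a common multiple of [9, 14, 12, 22]; the smallest such N is lcm(9, 14, 12, 22).
Start: lcm = T0 = 9
Fold in T1=14: gcd(9, 14) = 1; lcm(9, 14) = 9 * 14 / 1 = 126 / 1 = 126
Fold in T2=12: gcd(126, 12) = 6; lcm(126, 12) = 126 * 12 / 6 = 1512 / 6 = 252
Fold in T3=22: gcd(252, 22) = 2; lcm(252, 22) = 252 * 22 / 2 = 5544 / 2 = 2772
Full cycle length = 2772

Answer: 2772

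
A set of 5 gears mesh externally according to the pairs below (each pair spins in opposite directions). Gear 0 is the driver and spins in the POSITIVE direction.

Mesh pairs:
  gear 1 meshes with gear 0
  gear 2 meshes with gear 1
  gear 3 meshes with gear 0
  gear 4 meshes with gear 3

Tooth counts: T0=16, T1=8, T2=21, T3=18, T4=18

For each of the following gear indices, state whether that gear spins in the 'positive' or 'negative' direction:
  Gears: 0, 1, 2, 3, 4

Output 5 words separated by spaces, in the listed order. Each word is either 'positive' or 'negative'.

Gear 0 (driver): positive (depth 0)
  gear 1: meshes with gear 0 -> depth 1 -> negative (opposite of gear 0)
  gear 2: meshes with gear 1 -> depth 2 -> positive (opposite of gear 1)
  gear 3: meshes with gear 0 -> depth 1 -> negative (opposite of gear 0)
  gear 4: meshes with gear 3 -> depth 2 -> positive (opposite of gear 3)
Queried indices 0, 1, 2, 3, 4 -> positive, negative, positive, negative, positive

Answer: positive negative positive negative positive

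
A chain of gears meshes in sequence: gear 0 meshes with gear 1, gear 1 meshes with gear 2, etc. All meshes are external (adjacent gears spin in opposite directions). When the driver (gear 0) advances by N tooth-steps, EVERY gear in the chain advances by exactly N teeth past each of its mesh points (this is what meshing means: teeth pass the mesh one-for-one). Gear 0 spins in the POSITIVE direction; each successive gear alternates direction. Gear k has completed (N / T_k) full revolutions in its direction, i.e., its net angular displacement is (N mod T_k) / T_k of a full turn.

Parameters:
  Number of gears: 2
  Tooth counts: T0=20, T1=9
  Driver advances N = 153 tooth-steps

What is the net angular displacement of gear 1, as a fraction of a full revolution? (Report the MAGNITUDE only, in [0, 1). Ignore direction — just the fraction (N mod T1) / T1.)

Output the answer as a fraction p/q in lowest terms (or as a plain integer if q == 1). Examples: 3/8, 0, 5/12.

Answer: 0

Derivation:
Chain of 2 gears, tooth counts: [20, 9]
  gear 0: T0=20, direction=positive, advance = 153 mod 20 = 13 teeth = 13/20 turn
  gear 1: T1=9, direction=negative, advance = 153 mod 9 = 0 teeth = 0/9 turn
Gear 1: 153 mod 9 = 0
Fraction = 0 / 9 = 0/1 (gcd(0,9)=9) = 0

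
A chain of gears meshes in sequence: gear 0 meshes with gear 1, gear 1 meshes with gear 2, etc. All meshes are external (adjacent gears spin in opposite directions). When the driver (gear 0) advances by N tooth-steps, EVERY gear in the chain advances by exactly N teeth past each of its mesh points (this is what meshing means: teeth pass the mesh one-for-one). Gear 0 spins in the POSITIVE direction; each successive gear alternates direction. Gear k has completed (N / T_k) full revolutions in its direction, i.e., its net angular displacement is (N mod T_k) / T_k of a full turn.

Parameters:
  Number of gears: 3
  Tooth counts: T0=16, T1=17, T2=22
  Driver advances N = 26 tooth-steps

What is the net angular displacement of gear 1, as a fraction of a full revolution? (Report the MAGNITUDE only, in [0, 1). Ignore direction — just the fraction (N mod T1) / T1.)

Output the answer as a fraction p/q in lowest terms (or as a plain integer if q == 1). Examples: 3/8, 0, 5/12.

Answer: 9/17

Derivation:
Chain of 3 gears, tooth counts: [16, 17, 22]
  gear 0: T0=16, direction=positive, advance = 26 mod 16 = 10 teeth = 10/16 turn
  gear 1: T1=17, direction=negative, advance = 26 mod 17 = 9 teeth = 9/17 turn
  gear 2: T2=22, direction=positive, advance = 26 mod 22 = 4 teeth = 4/22 turn
Gear 1: 26 mod 17 = 9
Fraction = 9 / 17 = 9/17 (gcd(9,17)=1) = 9/17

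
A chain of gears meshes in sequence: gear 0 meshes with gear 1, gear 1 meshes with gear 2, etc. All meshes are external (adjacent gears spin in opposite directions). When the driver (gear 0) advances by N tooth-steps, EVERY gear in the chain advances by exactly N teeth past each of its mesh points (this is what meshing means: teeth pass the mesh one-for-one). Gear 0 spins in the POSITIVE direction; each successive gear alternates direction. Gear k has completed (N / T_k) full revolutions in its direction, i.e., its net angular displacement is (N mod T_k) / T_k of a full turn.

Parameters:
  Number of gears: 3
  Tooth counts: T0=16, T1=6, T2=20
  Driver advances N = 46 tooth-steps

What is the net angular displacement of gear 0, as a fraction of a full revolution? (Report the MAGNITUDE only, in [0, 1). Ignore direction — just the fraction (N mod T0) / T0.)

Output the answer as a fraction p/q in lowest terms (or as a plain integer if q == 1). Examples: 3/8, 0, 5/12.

Chain of 3 gears, tooth counts: [16, 6, 20]
  gear 0: T0=16, direction=positive, advance = 46 mod 16 = 14 teeth = 14/16 turn
  gear 1: T1=6, direction=negative, advance = 46 mod 6 = 4 teeth = 4/6 turn
  gear 2: T2=20, direction=positive, advance = 46 mod 20 = 6 teeth = 6/20 turn
Gear 0: 46 mod 16 = 14
Fraction = 14 / 16 = 7/8 (gcd(14,16)=2) = 7/8

Answer: 7/8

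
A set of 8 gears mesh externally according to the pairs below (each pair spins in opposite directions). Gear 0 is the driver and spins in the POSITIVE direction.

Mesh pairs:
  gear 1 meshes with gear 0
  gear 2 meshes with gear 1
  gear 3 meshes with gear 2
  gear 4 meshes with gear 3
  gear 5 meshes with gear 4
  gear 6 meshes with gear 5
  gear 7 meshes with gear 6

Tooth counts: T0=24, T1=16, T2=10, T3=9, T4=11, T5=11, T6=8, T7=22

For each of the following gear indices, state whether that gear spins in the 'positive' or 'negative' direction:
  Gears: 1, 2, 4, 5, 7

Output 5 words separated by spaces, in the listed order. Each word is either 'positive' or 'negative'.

Gear 0 (driver): positive (depth 0)
  gear 1: meshes with gear 0 -> depth 1 -> negative (opposite of gear 0)
  gear 2: meshes with gear 1 -> depth 2 -> positive (opposite of gear 1)
  gear 3: meshes with gear 2 -> depth 3 -> negative (opposite of gear 2)
  gear 4: meshes with gear 3 -> depth 4 -> positive (opposite of gear 3)
  gear 5: meshes with gear 4 -> depth 5 -> negative (opposite of gear 4)
  gear 6: meshes with gear 5 -> depth 6 -> positive (opposite of gear 5)
  gear 7: meshes with gear 6 -> depth 7 -> negative (opposite of gear 6)
Queried indices 1, 2, 4, 5, 7 -> negative, positive, positive, negative, negative

Answer: negative positive positive negative negative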